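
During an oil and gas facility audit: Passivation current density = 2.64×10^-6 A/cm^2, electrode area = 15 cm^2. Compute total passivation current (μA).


I = i_pass * A, then convert A → μA (×10^6)
I = 2.64×10^-6 * 15 * 10^6 = 39.6 μA

39.6 μA


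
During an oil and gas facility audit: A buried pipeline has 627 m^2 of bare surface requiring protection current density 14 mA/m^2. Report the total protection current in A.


I = area * current density, then convert mA → A (÷1000)
I = 627 * 14 / 1000 = 8.78 A

8.78 A


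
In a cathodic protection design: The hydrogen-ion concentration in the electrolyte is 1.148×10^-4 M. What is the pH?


pH = −log10[H+]
pH = −log10(1.148×10^-4) = 3.94

3.94


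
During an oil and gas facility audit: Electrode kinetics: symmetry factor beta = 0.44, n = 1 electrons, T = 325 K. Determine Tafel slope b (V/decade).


Apply the Tafel slope relation: b = 2.303*R*T/(beta*n*F)
Numerator: 2.303 * 8.314 * 325 = 6222.82
Denominator: 0.44 * 1 * 96485 = 42453.4
b = 6222.82 / 42453.4 = 0.1466 V/decade

0.1466 V/decade


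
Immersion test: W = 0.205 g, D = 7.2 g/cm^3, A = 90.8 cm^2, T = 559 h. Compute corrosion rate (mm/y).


Apply the mm/y weight-loss relation: CR = 87600 * W / (D * A * T)
Numerator: 87600 * 0.205 = 17958.0
Denominator: 7.2 * 90.8 * 559 = 365451.84
CR = 17958.0 / 365451.84 = 0.049139 mm/y

0.049139 mm/y


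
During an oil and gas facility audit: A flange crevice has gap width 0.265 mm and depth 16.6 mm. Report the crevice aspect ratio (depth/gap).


Aspect ratio = depth / gap
Ratio = 16.6 / 0.265 = 62.6

62.6


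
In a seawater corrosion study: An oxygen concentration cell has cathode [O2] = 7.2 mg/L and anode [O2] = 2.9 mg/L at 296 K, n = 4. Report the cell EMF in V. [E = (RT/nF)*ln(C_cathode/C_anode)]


Apply the Nernst concentration-cell relation: E = (RT/nF)*ln(C_cathode/C_anode)
RT/nF = 8.314*296/(4*96485) = 0.00637649 V
ln(7.2/2.9) = 0.90937
E = 0.00637649 * 0.90937 = 0.0058 V

0.0058 V


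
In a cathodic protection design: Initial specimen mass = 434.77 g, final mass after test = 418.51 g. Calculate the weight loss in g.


Weight loss = initial − final
WL = 434.77 − 418.51 = 16.26 g

16.26 g


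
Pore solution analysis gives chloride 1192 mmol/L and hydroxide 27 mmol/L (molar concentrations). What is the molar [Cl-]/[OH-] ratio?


Threshold parameter = [Cl-] / [OH-] (molar basis; both in mmol/L, so units cancel)
Ratio = 1192 / 27 = 44.15

44.15


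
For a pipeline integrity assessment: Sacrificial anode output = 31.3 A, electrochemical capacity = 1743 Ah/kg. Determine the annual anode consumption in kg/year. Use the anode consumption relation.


Annual consumption = current * hours per year / capacity
Rate = 31.3 * 8760 / 1743 = 157.3 kg/year

157.3 kg/year


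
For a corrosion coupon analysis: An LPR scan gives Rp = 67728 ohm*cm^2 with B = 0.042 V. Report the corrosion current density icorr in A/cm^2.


Apply the Stern-Geary relation: icorr = B / Rp
icorr = 0.042 / 67728 = 6.201×10^-7 A/cm^2

6.201×10^-7 A/cm^2


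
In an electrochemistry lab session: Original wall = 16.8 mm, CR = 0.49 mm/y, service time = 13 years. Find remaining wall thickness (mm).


Remaining wall = original − CR × time
t = 16.8 − 0.49*13 = 16.8 − 6.37 = 10.43 mm

10.43 mm


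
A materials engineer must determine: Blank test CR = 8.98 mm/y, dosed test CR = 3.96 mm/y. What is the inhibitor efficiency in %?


Apply the inhibitor-efficiency definition: IE = (CR_blank − CR_inh)/CR_blank × 100
IE = (8.98 − 3.96) / 8.98 × 100
IE = 5.02 / 8.98 × 100 = 55.9 %

55.9 %


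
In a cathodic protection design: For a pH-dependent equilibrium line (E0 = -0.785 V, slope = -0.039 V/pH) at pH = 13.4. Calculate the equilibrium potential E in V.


Apply the Pourbaix line equation: E = E0 + slope*pH
E = -0.785 + (-0.039)*13.4 = -0.785 + (-0.5226) = -1.3076 V
Rounded to 4 decimal places: E = -1.3076 V

-1.3076 V


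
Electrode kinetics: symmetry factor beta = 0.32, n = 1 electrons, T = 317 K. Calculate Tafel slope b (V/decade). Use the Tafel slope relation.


Apply the Tafel slope relation: b = 2.303*R*T/(beta*n*F)
Numerator: 2.303 * 8.314 * 317 = 6069.64
Denominator: 0.32 * 1 * 96485 = 30875.2
b = 6069.64 / 30875.2 = 0.197 V/decade

0.197 V/decade


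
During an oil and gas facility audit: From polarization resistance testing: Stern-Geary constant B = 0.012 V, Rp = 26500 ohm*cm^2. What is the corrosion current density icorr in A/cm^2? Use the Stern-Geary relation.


Apply the Stern-Geary relation: icorr = B / Rp
icorr = 0.012 / 26500 = 4.528×10^-7 A/cm^2

4.528×10^-7 A/cm^2


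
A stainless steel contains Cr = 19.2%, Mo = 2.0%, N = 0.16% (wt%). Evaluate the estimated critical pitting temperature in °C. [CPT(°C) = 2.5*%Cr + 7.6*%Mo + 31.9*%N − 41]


Apply the ASTM G48 empirical CPT estimate: CPT(°C) = 2.5*%Cr + 7.6*%Mo + 31.9*%N − 41
2.5*19.2 = 48; 7.6*2.0 = 15.2; 31.9*0.16 = 5.104
CPT = 48 + 15.2 + 5.104 − 41 = 27.304 °C
Rounded to 0.1 °C: CPT ≈ 27.3 °C

27.3 °C


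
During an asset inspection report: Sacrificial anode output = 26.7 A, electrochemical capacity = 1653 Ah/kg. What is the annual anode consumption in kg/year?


Annual consumption = current * hours per year / capacity
Rate = 26.7 * 8760 / 1653 = 141.5 kg/year

141.5 kg/year


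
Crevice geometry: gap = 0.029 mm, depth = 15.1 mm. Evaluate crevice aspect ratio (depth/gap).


Aspect ratio = depth / gap
Ratio = 15.1 / 0.029 = 520.7

520.7


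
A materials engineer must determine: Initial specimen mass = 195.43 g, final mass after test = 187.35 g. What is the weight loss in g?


Weight loss = initial − final
WL = 195.43 − 187.35 = 8.08 g

8.08 g


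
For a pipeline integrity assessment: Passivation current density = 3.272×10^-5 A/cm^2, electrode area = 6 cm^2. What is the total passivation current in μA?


I = i_pass * A, then convert A → μA (×10^6)
I = 3.272×10^-5 * 6 * 10^6 = 196.32 μA

196.32 μA


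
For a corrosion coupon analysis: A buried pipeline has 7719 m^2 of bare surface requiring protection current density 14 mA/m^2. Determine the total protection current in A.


I = area * current density, then convert mA → A (÷1000)
I = 7719 * 14 / 1000 = 108.07 A

108.07 A


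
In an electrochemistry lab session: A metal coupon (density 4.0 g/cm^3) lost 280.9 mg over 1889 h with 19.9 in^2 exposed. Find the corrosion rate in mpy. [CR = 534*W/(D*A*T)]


Apply the mpy weight-loss relation: CR = 534 * W / (D * A * T)
Numerator: 534 * 280.9 = 150000.6
Denominator: 4.0 * 19.9 * 1889 = 150364.4
CR = 150000.6 / 150364.4 = 0.998 mpy

0.998 mpy


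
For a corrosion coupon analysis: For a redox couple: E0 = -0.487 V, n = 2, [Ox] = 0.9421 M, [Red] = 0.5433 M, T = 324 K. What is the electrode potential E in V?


Apply the Nernst equation: E = E0 + (RT/nF)*ln([Ox]/[Red])
Step 1: RT/nF = 8.314*324/(2*96485) = 0.01395935 V
Step 2: [Ox]/[Red] = 0.9421/0.5433 = 1.734033
Step 3: ln(1.734033) = 0.55045
Step 4: correction = 0.01395935 * 0.55045 = 0.008 V
E = -0.487 + 0.008 = -0.479 V

-0.479 V


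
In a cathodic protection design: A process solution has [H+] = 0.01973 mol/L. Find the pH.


pH = −log10[H+]
pH = −log10(0.01973) = 1.7

1.7


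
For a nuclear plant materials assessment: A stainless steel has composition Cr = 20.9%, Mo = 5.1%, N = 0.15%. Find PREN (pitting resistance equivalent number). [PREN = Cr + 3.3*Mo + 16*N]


Apply the PREN formula: PREN = Cr + 3.3*Mo + 16*N
PREN = 20.9 + 3.3*5.1 + 16*0.15
PREN = 20.9 + 16.83 + 2.4 = 40.13

40.13


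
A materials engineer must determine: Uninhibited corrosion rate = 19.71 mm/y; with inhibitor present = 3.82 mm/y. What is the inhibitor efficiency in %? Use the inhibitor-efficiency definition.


Apply the inhibitor-efficiency definition: IE = (CR_blank − CR_inh)/CR_blank × 100
IE = (19.71 − 3.82) / 19.71 × 100
IE = 15.89 / 19.71 × 100 = 80.6 %

80.6 %


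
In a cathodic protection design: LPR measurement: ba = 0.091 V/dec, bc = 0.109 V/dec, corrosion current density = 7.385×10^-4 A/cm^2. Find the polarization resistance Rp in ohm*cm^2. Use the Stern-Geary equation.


Apply the Stern-Geary equation: Rp = ba*bc / (2.303*icorr*(ba+bc))
ba*bc = 0.091*0.109 = 0.009919
ba+bc = 0.2; 2.303*icorr*(ba+bc) = 2.303*7.385×10^-4*0.2 = 3.401531×10^-4
Rp = 0.009919 / 3.401531×10^-4 = 29.16 ohm*cm^2

29.16 ohm*cm^2


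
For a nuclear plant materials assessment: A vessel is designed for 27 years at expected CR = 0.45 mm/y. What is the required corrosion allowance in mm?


Corrosion allowance = CR × design life
CA = 0.45 * 27 = 12.15 mm

12.15 mm


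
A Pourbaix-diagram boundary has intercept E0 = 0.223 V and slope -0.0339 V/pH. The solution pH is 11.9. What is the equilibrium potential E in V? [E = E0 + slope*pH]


Apply the Pourbaix line equation: E = E0 + slope*pH
E = 0.223 + (-0.0339)*11.9 = 0.223 + (-0.40341) = -0.18041 V
Rounded to 3 decimal places: E = -0.180 V

-0.180 V


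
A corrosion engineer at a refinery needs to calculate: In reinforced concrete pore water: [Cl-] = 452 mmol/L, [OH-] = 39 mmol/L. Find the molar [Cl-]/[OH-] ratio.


Threshold parameter = [Cl-] / [OH-] (molar basis; both in mmol/L, so units cancel)
Ratio = 452 / 39 = 11.59

11.59


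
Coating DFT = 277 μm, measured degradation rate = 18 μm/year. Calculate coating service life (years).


Service life = thickness / degradation rate
Life = 277 / 18 = 15.4 years

15.4 years


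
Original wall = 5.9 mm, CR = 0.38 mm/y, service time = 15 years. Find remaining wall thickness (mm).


Remaining wall = original − CR × time
t = 5.9 − 0.38*15 = 5.9 − 5.7 = 0.2 mm

0.2 mm


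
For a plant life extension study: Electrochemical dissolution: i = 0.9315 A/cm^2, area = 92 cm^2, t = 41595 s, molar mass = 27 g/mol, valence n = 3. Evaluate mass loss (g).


Apply Faraday's law: m = i*A*t*M / (n*F)
Total charge passed Q = i*A*t = 0.9315*92*41595 = 3564608.31 C
m = Q*M/(n*F) = 3564608.31*27/(3*96485) = 332.5022 g

332.5022 g


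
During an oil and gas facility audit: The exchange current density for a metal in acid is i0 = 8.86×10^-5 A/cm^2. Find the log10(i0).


i0 = 8.86×10^-5 A/cm^2
log10(i0) = -4.053

-4.053


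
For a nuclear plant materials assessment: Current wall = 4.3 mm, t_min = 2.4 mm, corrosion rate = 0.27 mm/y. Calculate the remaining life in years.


Apply the remaining-life relation: RL = (t_current − t_min) / CR
RL = (4.3 − 2.4) / 0.27 = 1.9 / 0.27 = 7.0 years

7.0 years


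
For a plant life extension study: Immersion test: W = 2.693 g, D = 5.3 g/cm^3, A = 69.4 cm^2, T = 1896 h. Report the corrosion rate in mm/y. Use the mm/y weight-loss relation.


Apply the mm/y weight-loss relation: CR = 87600 * W / (D * A * T)
Numerator: 87600 * 2.693 = 235906.8
Denominator: 5.3 * 69.4 * 1896 = 697386.72
CR = 235906.8 / 697386.72 = 0.338273 mm/y

0.338273 mm/y


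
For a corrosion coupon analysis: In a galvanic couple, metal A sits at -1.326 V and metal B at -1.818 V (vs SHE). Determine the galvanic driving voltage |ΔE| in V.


Driving voltage is the absolute potential difference.
|ΔE| = |-1.326 − (-1.818)| = 0.492 V

0.492 V


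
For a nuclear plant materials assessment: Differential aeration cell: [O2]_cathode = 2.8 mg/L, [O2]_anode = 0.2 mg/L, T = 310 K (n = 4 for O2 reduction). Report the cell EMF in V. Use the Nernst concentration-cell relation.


Apply the Nernst concentration-cell relation: E = (RT/nF)*ln(C_cathode/C_anode)
RT/nF = 8.314*310/(4*96485) = 0.00667808 V
ln(2.8/0.2) = 2.63906
E = 0.00667808 * 2.63906 = 0.01762 V

0.01762 V


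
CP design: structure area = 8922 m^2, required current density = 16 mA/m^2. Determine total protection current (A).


I = area * current density, then convert mA → A (÷1000)
I = 8922 * 16 / 1000 = 142.75 A

142.75 A


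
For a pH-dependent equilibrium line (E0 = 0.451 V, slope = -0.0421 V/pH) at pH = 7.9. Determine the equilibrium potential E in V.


Apply the Pourbaix line equation: E = E0 + slope*pH
E = 0.451 + (-0.0421)*7.9 = 0.451 + (-0.33259) = 0.11841 V
Rounded to 3 decimal places: E = 0.118 V

0.118 V


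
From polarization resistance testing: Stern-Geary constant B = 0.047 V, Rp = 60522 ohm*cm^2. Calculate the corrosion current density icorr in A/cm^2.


Apply the Stern-Geary relation: icorr = B / Rp
icorr = 0.047 / 60522 = 7.766×10^-7 A/cm^2

7.766×10^-7 A/cm^2


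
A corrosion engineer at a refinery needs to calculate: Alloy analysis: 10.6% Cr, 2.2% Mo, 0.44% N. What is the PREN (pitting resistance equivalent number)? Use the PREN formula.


Apply the PREN formula: PREN = Cr + 3.3*Mo + 16*N
PREN = 10.6 + 3.3*2.2 + 16*0.44
PREN = 10.6 + 7.26 + 7.04 = 24.9

24.9


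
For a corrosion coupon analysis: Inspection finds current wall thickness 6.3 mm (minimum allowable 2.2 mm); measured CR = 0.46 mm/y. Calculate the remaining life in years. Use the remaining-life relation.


Apply the remaining-life relation: RL = (t_current − t_min) / CR
RL = (6.3 − 2.2) / 0.46 = 4.1 / 0.46 = 8.9 years

8.9 years


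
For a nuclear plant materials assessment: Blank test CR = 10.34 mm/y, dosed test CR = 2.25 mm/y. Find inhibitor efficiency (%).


Apply the inhibitor-efficiency definition: IE = (CR_blank − CR_inh)/CR_blank × 100
IE = (10.34 − 2.25) / 10.34 × 100
IE = 8.09 / 10.34 × 100 = 78.2 %

78.2 %


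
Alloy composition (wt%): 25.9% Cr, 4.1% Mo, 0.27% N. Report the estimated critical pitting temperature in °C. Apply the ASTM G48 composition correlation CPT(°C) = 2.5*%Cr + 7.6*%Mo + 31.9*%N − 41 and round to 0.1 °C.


Apply the ASTM G48 empirical CPT estimate: CPT(°C) = 2.5*%Cr + 7.6*%Mo + 31.9*%N − 41
2.5*25.9 = 64.75; 7.6*4.1 = 31.16; 31.9*0.27 = 8.613
CPT = 64.75 + 31.16 + 8.613 − 41 = 63.523 °C
Rounded to 0.1 °C: CPT ≈ 63.5 °C

63.5 °C


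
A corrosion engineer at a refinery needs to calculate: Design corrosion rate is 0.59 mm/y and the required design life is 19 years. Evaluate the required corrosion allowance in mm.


Corrosion allowance = CR × design life
CA = 0.59 * 19 = 11.21 mm

11.21 mm


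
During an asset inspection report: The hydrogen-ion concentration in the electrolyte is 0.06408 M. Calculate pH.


pH = −log10[H+]
pH = −log10(0.06408) = 1.19

1.19


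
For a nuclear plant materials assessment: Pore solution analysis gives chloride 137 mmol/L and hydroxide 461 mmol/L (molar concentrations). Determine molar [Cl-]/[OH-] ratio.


Threshold parameter = [Cl-] / [OH-] (molar basis; both in mmol/L, so units cancel)
Ratio = 137 / 461 = 0.3

0.3


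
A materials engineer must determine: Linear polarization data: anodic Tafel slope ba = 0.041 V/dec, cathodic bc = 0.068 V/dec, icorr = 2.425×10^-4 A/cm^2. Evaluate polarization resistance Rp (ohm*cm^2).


Apply the Stern-Geary equation: Rp = ba*bc / (2.303*icorr*(ba+bc))
ba*bc = 0.041*0.068 = 0.002788
ba+bc = 0.109; 2.303*icorr*(ba+bc) = 2.303*2.425×10^-4*0.109 = 6.0874047×10^-5
Rp = 0.002788 / 6.0874047×10^-5 = 45.8 ohm*cm^2

45.8 ohm*cm^2


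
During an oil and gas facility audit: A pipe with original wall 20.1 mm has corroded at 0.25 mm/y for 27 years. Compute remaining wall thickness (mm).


Remaining wall = original − CR × time
t = 20.1 − 0.25*27 = 20.1 − 6.75 = 13.35 mm

13.35 mm


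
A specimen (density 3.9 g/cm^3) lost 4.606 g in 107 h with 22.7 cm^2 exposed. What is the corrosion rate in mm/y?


Apply the mm/y weight-loss relation: CR = 87600 * W / (D * A * T)
Numerator: 87600 * 4.606 = 403485.6
Denominator: 3.9 * 22.7 * 107 = 9472.71
CR = 403485.6 / 9472.71 = 42.594527 mm/y

42.594527 mm/y


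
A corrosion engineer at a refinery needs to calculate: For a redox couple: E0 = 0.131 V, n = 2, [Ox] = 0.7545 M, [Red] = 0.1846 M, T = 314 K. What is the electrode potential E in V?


Apply the Nernst equation: E = E0 + (RT/nF)*ln([Ox]/[Red])
Step 1: RT/nF = 8.314*314/(2*96485) = 0.01352851 V
Step 2: [Ox]/[Red] = 0.7545/0.1846 = 4.087216
Step 3: ln(4.087216) = 1.407864
Step 4: correction = 0.01352851 * 1.407864 = 0.019 V
E = 0.131 + 0.019 = 0.15 V

0.15 V


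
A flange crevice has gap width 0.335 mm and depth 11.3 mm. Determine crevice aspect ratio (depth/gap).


Aspect ratio = depth / gap
Ratio = 11.3 / 0.335 = 33.7

33.7


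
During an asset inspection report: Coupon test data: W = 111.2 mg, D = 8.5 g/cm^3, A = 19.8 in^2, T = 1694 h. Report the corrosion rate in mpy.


Apply the mpy weight-loss relation: CR = 534 * W / (D * A * T)
Numerator: 534 * 111.2 = 59380.8
Denominator: 8.5 * 19.8 * 1694 = 285100.2
CR = 59380.8 / 285100.2 = 0.208 mpy

0.208 mpy


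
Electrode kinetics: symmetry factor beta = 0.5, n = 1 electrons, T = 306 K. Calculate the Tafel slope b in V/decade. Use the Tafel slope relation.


Apply the Tafel slope relation: b = 2.303*R*T/(beta*n*F)
Numerator: 2.303 * 8.314 * 306 = 5859.03
Denominator: 0.5 * 1 * 96485 = 48242.5
b = 5859.03 / 48242.5 = 0.121 V/decade

0.121 V/decade


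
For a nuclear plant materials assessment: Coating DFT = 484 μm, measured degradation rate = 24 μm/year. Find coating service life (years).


Service life = thickness / degradation rate
Life = 484 / 24 = 20.2 years

20.2 years


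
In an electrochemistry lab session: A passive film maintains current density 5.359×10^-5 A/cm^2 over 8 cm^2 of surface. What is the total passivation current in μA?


I = i_pass * A, then convert A → μA (×10^6)
I = 5.359×10^-5 * 8 * 10^6 = 428.72 μA

428.72 μA


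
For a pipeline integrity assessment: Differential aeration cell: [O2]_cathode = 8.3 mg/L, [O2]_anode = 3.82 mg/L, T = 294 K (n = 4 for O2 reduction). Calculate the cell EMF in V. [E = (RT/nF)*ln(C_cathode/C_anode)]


Apply the Nernst concentration-cell relation: E = (RT/nF)*ln(C_cathode/C_anode)
RT/nF = 8.314*294/(4*96485) = 0.00633341 V
ln(8.3/3.82) = 0.77601
E = 0.00633341 * 0.77601 = 0.00491 V

0.00491 V


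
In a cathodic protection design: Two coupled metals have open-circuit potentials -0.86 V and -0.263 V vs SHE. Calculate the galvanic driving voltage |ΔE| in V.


Driving voltage is the absolute potential difference.
|ΔE| = |-0.86 − (-0.263)| = 0.597 V

0.597 V


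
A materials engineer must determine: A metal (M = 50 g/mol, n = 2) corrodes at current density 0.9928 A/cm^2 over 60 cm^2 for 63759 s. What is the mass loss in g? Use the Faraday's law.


Apply Faraday's law: m = i*A*t*M / (n*F)
Total charge passed Q = i*A*t = 0.9928*60*63759 = 3797996.112 C
m = Q*M/(n*F) = 3797996.112*50/(2*96485) = 984.0898 g

984.0898 g


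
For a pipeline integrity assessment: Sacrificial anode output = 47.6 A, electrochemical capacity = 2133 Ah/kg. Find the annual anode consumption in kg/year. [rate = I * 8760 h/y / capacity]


Annual consumption = current * hours per year / capacity
Rate = 47.6 * 8760 / 2133 = 195.5 kg/year

195.5 kg/year


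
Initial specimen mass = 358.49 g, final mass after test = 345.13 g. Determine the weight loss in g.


Weight loss = initial − final
WL = 358.49 − 345.13 = 13.36 g

13.36 g


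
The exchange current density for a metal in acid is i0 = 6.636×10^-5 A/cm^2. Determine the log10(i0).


i0 = 6.636×10^-5 A/cm^2
log10(i0) = -4.178

-4.178


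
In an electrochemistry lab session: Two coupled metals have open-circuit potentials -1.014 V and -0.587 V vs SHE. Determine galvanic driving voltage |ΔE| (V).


Driving voltage is the absolute potential difference.
|ΔE| = |-1.014 − (-0.587)| = 0.427 V

0.427 V


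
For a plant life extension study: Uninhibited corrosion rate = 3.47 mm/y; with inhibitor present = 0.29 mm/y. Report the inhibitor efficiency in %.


Apply the inhibitor-efficiency definition: IE = (CR_blank − CR_inh)/CR_blank × 100
IE = (3.47 − 0.29) / 3.47 × 100
IE = 3.18 / 3.47 × 100 = 91.6 %

91.6 %


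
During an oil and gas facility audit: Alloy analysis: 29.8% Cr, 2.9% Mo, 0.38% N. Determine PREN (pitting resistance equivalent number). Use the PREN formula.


Apply the PREN formula: PREN = Cr + 3.3*Mo + 16*N
PREN = 29.8 + 3.3*2.9 + 16*0.38
PREN = 29.8 + 9.57 + 6.08 = 45.45

45.45


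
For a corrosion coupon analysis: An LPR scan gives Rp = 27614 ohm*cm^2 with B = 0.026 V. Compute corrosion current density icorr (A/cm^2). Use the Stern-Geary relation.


Apply the Stern-Geary relation: icorr = B / Rp
icorr = 0.026 / 27614 = 9.416×10^-7 A/cm^2

9.416×10^-7 A/cm^2


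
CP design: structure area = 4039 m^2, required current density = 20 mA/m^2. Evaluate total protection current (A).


I = area * current density, then convert mA → A (÷1000)
I = 4039 * 20 / 1000 = 80.78 A

80.78 A


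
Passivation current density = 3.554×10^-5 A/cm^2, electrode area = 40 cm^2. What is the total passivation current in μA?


I = i_pass * A, then convert A → μA (×10^6)
I = 3.554×10^-5 * 40 * 10^6 = 1421.6 μA

1421.6 μA


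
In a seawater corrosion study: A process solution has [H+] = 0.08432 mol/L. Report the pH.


pH = −log10[H+]
pH = −log10(0.08432) = 1.07

1.07


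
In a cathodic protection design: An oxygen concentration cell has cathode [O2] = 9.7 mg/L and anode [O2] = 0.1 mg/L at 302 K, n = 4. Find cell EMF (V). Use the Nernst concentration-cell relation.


Apply the Nernst concentration-cell relation: E = (RT/nF)*ln(C_cathode/C_anode)
RT/nF = 8.314*302/(4*96485) = 0.00650575 V
ln(9.7/0.1) = 4.57471
E = 0.00650575 * 4.57471 = 0.02976 V

0.02976 V


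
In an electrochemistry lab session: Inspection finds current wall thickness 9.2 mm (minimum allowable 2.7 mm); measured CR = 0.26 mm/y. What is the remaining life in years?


Apply the remaining-life relation: RL = (t_current − t_min) / CR
RL = (9.2 − 2.7) / 0.26 = 6.5 / 0.26 = 25.0 years

25.0 years


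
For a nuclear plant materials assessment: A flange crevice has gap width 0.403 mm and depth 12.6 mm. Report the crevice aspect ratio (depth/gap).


Aspect ratio = depth / gap
Ratio = 12.6 / 0.403 = 31.3

31.3


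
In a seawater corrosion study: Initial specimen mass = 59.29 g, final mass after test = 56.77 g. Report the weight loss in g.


Weight loss = initial − final
WL = 59.29 − 56.77 = 2.52 g

2.52 g


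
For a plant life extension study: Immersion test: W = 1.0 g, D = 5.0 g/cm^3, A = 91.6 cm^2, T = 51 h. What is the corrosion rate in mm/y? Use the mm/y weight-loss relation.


Apply the mm/y weight-loss relation: CR = 87600 * W / (D * A * T)
Numerator: 87600 * 1.0 = 87600.0
Denominator: 5.0 * 91.6 * 51 = 23358.0
CR = 87600.0 / 23358.0 = 3.750321 mm/y

3.750321 mm/y


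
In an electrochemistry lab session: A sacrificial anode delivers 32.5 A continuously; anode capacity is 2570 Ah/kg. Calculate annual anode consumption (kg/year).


Annual consumption = current * hours per year / capacity
Rate = 32.5 * 8760 / 2570 = 110.8 kg/year

110.8 kg/year


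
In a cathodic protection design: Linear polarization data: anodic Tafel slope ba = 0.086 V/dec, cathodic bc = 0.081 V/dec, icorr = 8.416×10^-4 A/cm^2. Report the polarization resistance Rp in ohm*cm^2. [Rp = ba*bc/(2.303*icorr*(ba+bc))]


Apply the Stern-Geary equation: Rp = ba*bc / (2.303*icorr*(ba+bc))
ba*bc = 0.086*0.081 = 0.006966
ba+bc = 0.167; 2.303*icorr*(ba+bc) = 2.303*8.416×10^-4*0.167 = 3.236802×10^-4
Rp = 0.006966 / 3.236802×10^-4 = 21.52 ohm*cm^2

21.52 ohm*cm^2


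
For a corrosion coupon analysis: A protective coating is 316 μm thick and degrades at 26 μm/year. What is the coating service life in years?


Service life = thickness / degradation rate
Life = 316 / 26 = 12.2 years

12.2 years


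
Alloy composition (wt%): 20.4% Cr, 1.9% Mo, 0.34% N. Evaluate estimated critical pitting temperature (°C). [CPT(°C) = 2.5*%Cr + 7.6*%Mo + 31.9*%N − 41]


Apply the ASTM G48 empirical CPT estimate: CPT(°C) = 2.5*%Cr + 7.6*%Mo + 31.9*%N − 41
2.5*20.4 = 51; 7.6*1.9 = 14.44; 31.9*0.34 = 10.846
CPT = 51 + 14.44 + 10.846 − 41 = 35.286 °C
Rounded to 0.1 °C: CPT ≈ 35.3 °C

35.3 °C


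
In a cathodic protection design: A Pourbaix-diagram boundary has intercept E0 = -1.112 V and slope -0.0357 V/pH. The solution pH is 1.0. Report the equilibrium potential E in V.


Apply the Pourbaix line equation: E = E0 + slope*pH
E = -1.112 + (-0.0357)*1.0 = -1.112 + (-0.0357) = -1.1477 V
Rounded to 3 decimal places: E = -1.148 V

-1.148 V


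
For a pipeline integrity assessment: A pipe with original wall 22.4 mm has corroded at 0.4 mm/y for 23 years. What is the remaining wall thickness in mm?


Remaining wall = original − CR × time
t = 22.4 − 0.4*23 = 22.4 − 9.2 = 13.2 mm

13.2 mm


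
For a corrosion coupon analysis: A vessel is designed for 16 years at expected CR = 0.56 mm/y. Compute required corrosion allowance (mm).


Corrosion allowance = CR × design life
CA = 0.56 * 16 = 8.96 mm

8.96 mm


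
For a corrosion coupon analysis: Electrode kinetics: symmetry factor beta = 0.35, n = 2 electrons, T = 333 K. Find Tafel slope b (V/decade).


Apply the Tafel slope relation: b = 2.303*R*T/(beta*n*F)
Numerator: 2.303 * 8.314 * 333 = 6376.0
Denominator: 0.35 * 2 * 96485 = 67539.5
b = 6376.0 / 67539.5 = 0.094 V/decade

0.094 V/decade


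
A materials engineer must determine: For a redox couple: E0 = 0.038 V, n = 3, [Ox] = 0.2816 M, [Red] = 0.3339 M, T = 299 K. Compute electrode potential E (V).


Apply the Nernst equation: E = E0 + (RT/nF)*ln([Ox]/[Red])
Step 1: RT/nF = 8.314*299/(3*96485) = 0.00858816 V
Step 2: [Ox]/[Red] = 0.2816/0.3339 = 0.843366
Step 3: ln(0.843366) = -0.170354
Step 4: correction = 0.00858816 * -0.170354 = -0.001 V
E = 0.038 + -0.001 = 0.037 V

0.037 V


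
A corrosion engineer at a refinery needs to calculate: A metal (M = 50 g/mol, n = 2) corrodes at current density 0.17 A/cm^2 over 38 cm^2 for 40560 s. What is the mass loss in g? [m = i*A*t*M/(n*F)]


Apply Faraday's law: m = i*A*t*M / (n*F)
Total charge passed Q = i*A*t = 0.17*38*40560 = 262017.6 C
m = Q*M/(n*F) = 262017.6*50/(2*96485) = 67.8908 g

67.8908 g


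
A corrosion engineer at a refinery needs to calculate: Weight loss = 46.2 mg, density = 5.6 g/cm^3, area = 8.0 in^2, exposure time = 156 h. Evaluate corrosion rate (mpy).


Apply the mpy weight-loss relation: CR = 534 * W / (D * A * T)
Numerator: 534 * 46.2 = 24670.8
Denominator: 5.6 * 8.0 * 156 = 6988.8
CR = 24670.8 / 6988.8 = 3.53 mpy

3.53 mpy


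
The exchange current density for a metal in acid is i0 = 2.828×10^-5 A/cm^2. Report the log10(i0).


i0 = 2.828×10^-5 A/cm^2
log10(i0) = -4.549

-4.549


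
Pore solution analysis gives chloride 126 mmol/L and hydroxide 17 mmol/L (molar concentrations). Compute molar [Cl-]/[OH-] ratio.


Threshold parameter = [Cl-] / [OH-] (molar basis; both in mmol/L, so units cancel)
Ratio = 126 / 17 = 7.41

7.41


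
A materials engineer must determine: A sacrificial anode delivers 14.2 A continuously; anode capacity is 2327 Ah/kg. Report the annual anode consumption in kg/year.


Annual consumption = current * hours per year / capacity
Rate = 14.2 * 8760 / 2327 = 53.5 kg/year

53.5 kg/year


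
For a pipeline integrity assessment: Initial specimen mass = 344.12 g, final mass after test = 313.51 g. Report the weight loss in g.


Weight loss = initial − final
WL = 344.12 − 313.51 = 30.61 g

30.61 g


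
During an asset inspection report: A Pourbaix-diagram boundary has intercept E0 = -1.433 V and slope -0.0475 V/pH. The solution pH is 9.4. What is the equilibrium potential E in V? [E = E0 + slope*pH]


Apply the Pourbaix line equation: E = E0 + slope*pH
E = -1.433 + (-0.0475)*9.4 = -1.433 + (-0.4465) = -1.8795 V
Rounded to 3 decimal places: E = -1.880 V

-1.880 V


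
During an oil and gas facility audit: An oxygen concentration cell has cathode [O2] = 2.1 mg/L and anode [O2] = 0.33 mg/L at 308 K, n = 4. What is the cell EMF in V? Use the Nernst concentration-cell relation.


Apply the Nernst concentration-cell relation: E = (RT/nF)*ln(C_cathode/C_anode)
RT/nF = 8.314*308/(4*96485) = 0.006635 V
ln(2.1/0.33) = 1.8506
E = 0.006635 * 1.8506 = 0.01228 V

0.01228 V


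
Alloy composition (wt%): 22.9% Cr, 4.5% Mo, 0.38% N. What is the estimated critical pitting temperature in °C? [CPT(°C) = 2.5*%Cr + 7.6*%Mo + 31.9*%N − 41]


Apply the ASTM G48 empirical CPT estimate: CPT(°C) = 2.5*%Cr + 7.6*%Mo + 31.9*%N − 41
2.5*22.9 = 57.25; 7.6*4.5 = 34.2; 31.9*0.38 = 12.122
CPT = 57.25 + 34.2 + 12.122 − 41 = 62.572 °C
Rounded to 0.1 °C: CPT ≈ 62.6 °C

62.6 °C


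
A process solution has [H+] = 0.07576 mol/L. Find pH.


pH = −log10[H+]
pH = −log10(0.07576) = 1.12

1.12


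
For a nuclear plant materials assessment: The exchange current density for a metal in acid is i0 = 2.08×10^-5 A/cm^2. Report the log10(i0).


i0 = 2.08×10^-5 A/cm^2
log10(i0) = -4.682

-4.682


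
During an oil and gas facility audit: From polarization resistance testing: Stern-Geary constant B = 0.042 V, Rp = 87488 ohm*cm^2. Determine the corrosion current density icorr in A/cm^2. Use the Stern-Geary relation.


Apply the Stern-Geary relation: icorr = B / Rp
icorr = 0.042 / 87488 = 4.801×10^-7 A/cm^2

4.801×10^-7 A/cm^2


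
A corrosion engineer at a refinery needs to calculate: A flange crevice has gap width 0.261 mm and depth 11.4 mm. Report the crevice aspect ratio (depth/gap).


Aspect ratio = depth / gap
Ratio = 11.4 / 0.261 = 43.7

43.7


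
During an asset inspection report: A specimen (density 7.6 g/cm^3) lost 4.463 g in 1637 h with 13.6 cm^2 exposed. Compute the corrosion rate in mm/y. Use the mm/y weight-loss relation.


Apply the mm/y weight-loss relation: CR = 87600 * W / (D * A * T)
Numerator: 87600 * 4.463 = 390958.8
Denominator: 7.6 * 13.6 * 1637 = 169200.32
CR = 390958.8 / 169200.32 = 2.310627 mm/y

2.310627 mm/y


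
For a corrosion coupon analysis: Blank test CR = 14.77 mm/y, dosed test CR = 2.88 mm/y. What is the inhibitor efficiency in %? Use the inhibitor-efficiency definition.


Apply the inhibitor-efficiency definition: IE = (CR_blank − CR_inh)/CR_blank × 100
IE = (14.77 − 2.88) / 14.77 × 100
IE = 11.89 / 14.77 × 100 = 80.5 %

80.5 %


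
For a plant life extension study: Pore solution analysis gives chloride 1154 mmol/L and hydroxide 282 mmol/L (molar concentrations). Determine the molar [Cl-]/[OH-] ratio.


Threshold parameter = [Cl-] / [OH-] (molar basis; both in mmol/L, so units cancel)
Ratio = 1154 / 282 = 4.09

4.09


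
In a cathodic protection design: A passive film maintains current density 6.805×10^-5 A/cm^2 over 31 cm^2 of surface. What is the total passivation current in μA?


I = i_pass * A, then convert A → μA (×10^6)
I = 6.805×10^-5 * 31 * 10^6 = 2109.55 μA

2109.55 μA


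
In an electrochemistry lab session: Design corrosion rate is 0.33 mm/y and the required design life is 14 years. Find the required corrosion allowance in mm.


Corrosion allowance = CR × design life
CA = 0.33 * 14 = 4.62 mm

4.62 mm


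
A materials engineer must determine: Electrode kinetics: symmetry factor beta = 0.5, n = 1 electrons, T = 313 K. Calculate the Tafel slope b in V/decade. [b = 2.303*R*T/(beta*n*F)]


Apply the Tafel slope relation: b = 2.303*R*T/(beta*n*F)
Numerator: 2.303 * 8.314 * 313 = 5993.06
Denominator: 0.5 * 1 * 96485 = 48242.5
b = 5993.06 / 48242.5 = 0.1242 V/decade

0.1242 V/decade


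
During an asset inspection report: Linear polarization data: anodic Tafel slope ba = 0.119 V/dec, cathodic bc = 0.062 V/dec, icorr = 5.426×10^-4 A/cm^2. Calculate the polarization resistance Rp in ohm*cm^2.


Apply the Stern-Geary equation: Rp = ba*bc / (2.303*icorr*(ba+bc))
ba*bc = 0.119*0.062 = 0.007378
ba+bc = 0.181; 2.303*icorr*(ba+bc) = 2.303*5.426×10^-4*0.181 = 2.2617901×10^-4
Rp = 0.007378 / 2.2617901×10^-4 = 32.62 ohm*cm^2

32.62 ohm*cm^2


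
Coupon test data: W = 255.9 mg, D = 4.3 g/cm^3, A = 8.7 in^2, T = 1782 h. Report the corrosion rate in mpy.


Apply the mpy weight-loss relation: CR = 534 * W / (D * A * T)
Numerator: 534 * 255.9 = 136650.6
Denominator: 4.3 * 8.7 * 1782 = 66664.62
CR = 136650.6 / 66664.62 = 2.0498 mpy

2.0498 mpy


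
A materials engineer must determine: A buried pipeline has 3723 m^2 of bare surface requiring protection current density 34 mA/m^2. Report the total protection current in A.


I = area * current density, then convert mA → A (÷1000)
I = 3723 * 34 / 1000 = 126.58 A

126.58 A


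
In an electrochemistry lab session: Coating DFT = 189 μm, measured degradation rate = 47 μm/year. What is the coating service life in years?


Service life = thickness / degradation rate
Life = 189 / 47 = 4.0 years

4.0 years


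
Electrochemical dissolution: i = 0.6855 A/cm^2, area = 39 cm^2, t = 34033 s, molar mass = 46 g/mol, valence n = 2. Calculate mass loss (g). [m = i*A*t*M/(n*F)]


Apply Faraday's law: m = i*A*t*M / (n*F)
Total charge passed Q = i*A*t = 0.6855*39*34033 = 909855.2385 C
m = Q*M/(n*F) = 909855.2385*46/(2*96485) = 216.8904 g

216.8904 g


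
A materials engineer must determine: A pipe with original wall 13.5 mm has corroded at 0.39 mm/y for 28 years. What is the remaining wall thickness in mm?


Remaining wall = original − CR × time
t = 13.5 − 0.39*28 = 13.5 − 10.92 = 2.58 mm

2.58 mm


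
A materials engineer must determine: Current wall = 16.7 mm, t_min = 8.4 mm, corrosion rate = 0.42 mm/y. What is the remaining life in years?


Apply the remaining-life relation: RL = (t_current − t_min) / CR
RL = (16.7 − 8.4) / 0.42 = 8.3 / 0.42 = 19.8 years

19.8 years


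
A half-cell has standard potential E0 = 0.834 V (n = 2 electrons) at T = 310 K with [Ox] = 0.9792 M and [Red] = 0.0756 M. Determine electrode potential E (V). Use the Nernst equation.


Apply the Nernst equation: E = E0 + (RT/nF)*ln([Ox]/[Red])
Step 1: RT/nF = 8.314*310/(2*96485) = 0.01335617 V
Step 2: [Ox]/[Red] = 0.9792/0.0756 = 12.952381
Step 3: ln(12.952381) = 2.56128
Step 4: correction = 0.01335617 * 2.56128 = 0.0342 V
E = 0.834 + 0.0342 = 0.8682 V

0.8682 V


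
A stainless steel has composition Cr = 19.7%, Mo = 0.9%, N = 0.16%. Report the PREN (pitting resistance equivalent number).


Apply the PREN formula: PREN = Cr + 3.3*Mo + 16*N
PREN = 19.7 + 3.3*0.9 + 16*0.16
PREN = 19.7 + 2.97 + 2.56 = 25.23

25.23


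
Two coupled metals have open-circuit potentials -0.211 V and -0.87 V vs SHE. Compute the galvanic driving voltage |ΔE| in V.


Driving voltage is the absolute potential difference.
|ΔE| = |-0.211 − (-0.87)| = 0.659 V

0.659 V


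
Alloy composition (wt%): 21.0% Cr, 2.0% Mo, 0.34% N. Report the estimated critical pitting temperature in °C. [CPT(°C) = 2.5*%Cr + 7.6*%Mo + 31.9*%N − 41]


Apply the ASTM G48 empirical CPT estimate: CPT(°C) = 2.5*%Cr + 7.6*%Mo + 31.9*%N − 41
2.5*21.0 = 52.5; 7.6*2.0 = 15.2; 31.9*0.34 = 10.846
CPT = 52.5 + 15.2 + 10.846 − 41 = 37.546 °C
Rounded to 0.1 °C: CPT ≈ 37.5 °C

37.5 °C


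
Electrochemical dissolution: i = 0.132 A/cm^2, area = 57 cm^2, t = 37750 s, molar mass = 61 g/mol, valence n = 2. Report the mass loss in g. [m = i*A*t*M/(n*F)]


Apply Faraday's law: m = i*A*t*M / (n*F)
Total charge passed Q = i*A*t = 0.132*57*37750 = 284031 C
m = Q*M/(n*F) = 284031*61/(2*96485) = 89.785 g

89.785 g


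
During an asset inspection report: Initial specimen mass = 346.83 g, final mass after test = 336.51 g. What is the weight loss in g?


Weight loss = initial − final
WL = 346.83 − 336.51 = 10.32 g

10.32 g


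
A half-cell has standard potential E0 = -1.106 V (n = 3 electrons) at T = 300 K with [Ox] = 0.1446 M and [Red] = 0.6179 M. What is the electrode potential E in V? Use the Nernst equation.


Apply the Nernst equation: E = E0 + (RT/nF)*ln([Ox]/[Red])
Step 1: RT/nF = 8.314*300/(3*96485) = 0.00861688 V
Step 2: [Ox]/[Red] = 0.1446/0.6179 = 0.234018
Step 3: ln(0.234018) = -1.452357
Step 4: correction = 0.00861688 * -1.452357 = -0.013 V
E = -1.106 + -0.013 = -1.119 V

-1.119 V


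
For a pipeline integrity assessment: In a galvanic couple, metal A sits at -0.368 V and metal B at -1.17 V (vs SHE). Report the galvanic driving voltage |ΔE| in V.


Driving voltage is the absolute potential difference.
|ΔE| = |-0.368 − (-1.17)| = 0.802 V

0.802 V


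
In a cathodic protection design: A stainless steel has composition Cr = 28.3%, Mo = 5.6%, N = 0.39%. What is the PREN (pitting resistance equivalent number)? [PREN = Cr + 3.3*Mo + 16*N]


Apply the PREN formula: PREN = Cr + 3.3*Mo + 16*N
PREN = 28.3 + 3.3*5.6 + 16*0.39
PREN = 28.3 + 18.48 + 6.24 = 53.02

53.02


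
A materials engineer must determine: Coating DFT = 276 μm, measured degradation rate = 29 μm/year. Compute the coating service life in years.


Service life = thickness / degradation rate
Life = 276 / 29 = 9.5 years

9.5 years


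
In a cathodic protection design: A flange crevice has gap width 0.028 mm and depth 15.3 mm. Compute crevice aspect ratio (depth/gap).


Aspect ratio = depth / gap
Ratio = 15.3 / 0.028 = 546.4

546.4


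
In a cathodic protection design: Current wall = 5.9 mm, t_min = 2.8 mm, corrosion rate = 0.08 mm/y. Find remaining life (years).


Apply the remaining-life relation: RL = (t_current − t_min) / CR
RL = (5.9 − 2.8) / 0.08 = 3.1 / 0.08 = 38.8 years

38.8 years


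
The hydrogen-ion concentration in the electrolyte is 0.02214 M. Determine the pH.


pH = −log10[H+]
pH = −log10(0.02214) = 1.65

1.65


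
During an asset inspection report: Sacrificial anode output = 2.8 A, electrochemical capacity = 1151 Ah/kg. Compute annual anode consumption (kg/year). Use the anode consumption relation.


Annual consumption = current * hours per year / capacity
Rate = 2.8 * 8760 / 1151 = 21.3 kg/year

21.3 kg/year


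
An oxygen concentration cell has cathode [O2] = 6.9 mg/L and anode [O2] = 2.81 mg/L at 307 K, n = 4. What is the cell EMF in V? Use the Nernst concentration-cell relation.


Apply the Nernst concentration-cell relation: E = (RT/nF)*ln(C_cathode/C_anode)
RT/nF = 8.314*307/(4*96485) = 0.00661346 V
ln(6.9/2.81) = 0.89834
E = 0.00661346 * 0.89834 = 0.00594 V

0.00594 V


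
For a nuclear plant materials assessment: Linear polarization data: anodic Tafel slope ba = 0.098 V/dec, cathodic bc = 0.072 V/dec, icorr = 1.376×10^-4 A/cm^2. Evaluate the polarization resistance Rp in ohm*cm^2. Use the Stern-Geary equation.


Apply the Stern-Geary equation: Rp = ba*bc / (2.303*icorr*(ba+bc))
ba*bc = 0.098*0.072 = 0.007056
ba+bc = 0.17; 2.303*icorr*(ba+bc) = 2.303*1.376×10^-4*0.17 = 5.3871776×10^-5
Rp = 0.007056 / 5.3871776×10^-5 = 130.98 ohm*cm^2

130.98 ohm*cm^2


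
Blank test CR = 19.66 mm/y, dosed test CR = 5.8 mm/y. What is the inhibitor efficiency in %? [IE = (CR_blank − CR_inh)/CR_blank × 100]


Apply the inhibitor-efficiency definition: IE = (CR_blank − CR_inh)/CR_blank × 100
IE = (19.66 − 5.8) / 19.66 × 100
IE = 13.86 / 19.66 × 100 = 70.5 %

70.5 %


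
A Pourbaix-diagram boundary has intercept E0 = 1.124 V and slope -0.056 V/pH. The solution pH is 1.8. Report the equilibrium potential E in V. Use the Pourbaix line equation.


Apply the Pourbaix line equation: E = E0 + slope*pH
E = 1.124 + (-0.056)*1.8 = 1.124 + (-0.1008) = 1.0232 V
Rounded to 4 decimal places: E = 1.0232 V

1.0232 V


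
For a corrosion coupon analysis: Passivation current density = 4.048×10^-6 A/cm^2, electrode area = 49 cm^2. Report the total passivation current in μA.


I = i_pass * A, then convert A → μA (×10^6)
I = 4.048×10^-6 * 49 * 10^6 = 198.35 μA

198.35 μA


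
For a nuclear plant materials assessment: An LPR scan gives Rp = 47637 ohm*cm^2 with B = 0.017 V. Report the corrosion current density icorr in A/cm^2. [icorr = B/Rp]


Apply the Stern-Geary relation: icorr = B / Rp
icorr = 0.017 / 47637 = 3.569×10^-7 A/cm^2

3.569×10^-7 A/cm^2


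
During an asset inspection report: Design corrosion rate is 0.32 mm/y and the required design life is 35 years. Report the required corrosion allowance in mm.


Corrosion allowance = CR × design life
CA = 0.32 * 35 = 11.2 mm

11.2 mm
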